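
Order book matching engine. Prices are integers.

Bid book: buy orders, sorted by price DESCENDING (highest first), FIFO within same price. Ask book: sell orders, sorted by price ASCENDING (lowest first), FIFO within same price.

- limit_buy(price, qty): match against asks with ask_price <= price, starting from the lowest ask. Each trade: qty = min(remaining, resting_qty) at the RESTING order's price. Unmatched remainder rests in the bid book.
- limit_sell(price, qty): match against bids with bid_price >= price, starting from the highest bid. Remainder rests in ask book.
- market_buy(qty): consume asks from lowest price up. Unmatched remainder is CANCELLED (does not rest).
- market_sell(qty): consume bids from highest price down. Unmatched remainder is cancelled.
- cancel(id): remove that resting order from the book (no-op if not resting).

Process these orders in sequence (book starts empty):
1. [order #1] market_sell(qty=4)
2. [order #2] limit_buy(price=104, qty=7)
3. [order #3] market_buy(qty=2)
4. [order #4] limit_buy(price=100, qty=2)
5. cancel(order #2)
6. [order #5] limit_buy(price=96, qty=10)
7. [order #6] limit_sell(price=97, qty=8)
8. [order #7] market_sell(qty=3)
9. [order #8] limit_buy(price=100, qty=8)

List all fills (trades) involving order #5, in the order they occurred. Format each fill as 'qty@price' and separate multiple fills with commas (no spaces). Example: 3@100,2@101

After op 1 [order #1] market_sell(qty=4): fills=none; bids=[-] asks=[-]
After op 2 [order #2] limit_buy(price=104, qty=7): fills=none; bids=[#2:7@104] asks=[-]
After op 3 [order #3] market_buy(qty=2): fills=none; bids=[#2:7@104] asks=[-]
After op 4 [order #4] limit_buy(price=100, qty=2): fills=none; bids=[#2:7@104 #4:2@100] asks=[-]
After op 5 cancel(order #2): fills=none; bids=[#4:2@100] asks=[-]
After op 6 [order #5] limit_buy(price=96, qty=10): fills=none; bids=[#4:2@100 #5:10@96] asks=[-]
After op 7 [order #6] limit_sell(price=97, qty=8): fills=#4x#6:2@100; bids=[#5:10@96] asks=[#6:6@97]
After op 8 [order #7] market_sell(qty=3): fills=#5x#7:3@96; bids=[#5:7@96] asks=[#6:6@97]
After op 9 [order #8] limit_buy(price=100, qty=8): fills=#8x#6:6@97; bids=[#8:2@100 #5:7@96] asks=[-]

Answer: 3@96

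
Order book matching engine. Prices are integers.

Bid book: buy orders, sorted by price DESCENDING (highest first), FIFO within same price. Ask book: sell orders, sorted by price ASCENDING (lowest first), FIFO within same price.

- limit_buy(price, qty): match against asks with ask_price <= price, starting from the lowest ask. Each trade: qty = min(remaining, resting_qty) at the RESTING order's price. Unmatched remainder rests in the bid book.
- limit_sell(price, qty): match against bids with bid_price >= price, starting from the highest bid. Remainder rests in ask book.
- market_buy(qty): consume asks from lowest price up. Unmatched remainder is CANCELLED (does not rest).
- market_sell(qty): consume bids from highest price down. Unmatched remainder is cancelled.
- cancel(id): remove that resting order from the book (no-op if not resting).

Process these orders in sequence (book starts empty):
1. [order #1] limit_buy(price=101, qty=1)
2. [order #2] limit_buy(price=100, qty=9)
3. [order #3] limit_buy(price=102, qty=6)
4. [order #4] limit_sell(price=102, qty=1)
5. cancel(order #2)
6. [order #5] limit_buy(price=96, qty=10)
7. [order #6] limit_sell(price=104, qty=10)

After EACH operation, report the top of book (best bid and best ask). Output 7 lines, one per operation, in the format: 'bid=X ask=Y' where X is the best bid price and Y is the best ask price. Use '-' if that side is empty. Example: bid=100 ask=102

Answer: bid=101 ask=-
bid=101 ask=-
bid=102 ask=-
bid=102 ask=-
bid=102 ask=-
bid=102 ask=-
bid=102 ask=104

Derivation:
After op 1 [order #1] limit_buy(price=101, qty=1): fills=none; bids=[#1:1@101] asks=[-]
After op 2 [order #2] limit_buy(price=100, qty=9): fills=none; bids=[#1:1@101 #2:9@100] asks=[-]
After op 3 [order #3] limit_buy(price=102, qty=6): fills=none; bids=[#3:6@102 #1:1@101 #2:9@100] asks=[-]
After op 4 [order #4] limit_sell(price=102, qty=1): fills=#3x#4:1@102; bids=[#3:5@102 #1:1@101 #2:9@100] asks=[-]
After op 5 cancel(order #2): fills=none; bids=[#3:5@102 #1:1@101] asks=[-]
After op 6 [order #5] limit_buy(price=96, qty=10): fills=none; bids=[#3:5@102 #1:1@101 #5:10@96] asks=[-]
After op 7 [order #6] limit_sell(price=104, qty=10): fills=none; bids=[#3:5@102 #1:1@101 #5:10@96] asks=[#6:10@104]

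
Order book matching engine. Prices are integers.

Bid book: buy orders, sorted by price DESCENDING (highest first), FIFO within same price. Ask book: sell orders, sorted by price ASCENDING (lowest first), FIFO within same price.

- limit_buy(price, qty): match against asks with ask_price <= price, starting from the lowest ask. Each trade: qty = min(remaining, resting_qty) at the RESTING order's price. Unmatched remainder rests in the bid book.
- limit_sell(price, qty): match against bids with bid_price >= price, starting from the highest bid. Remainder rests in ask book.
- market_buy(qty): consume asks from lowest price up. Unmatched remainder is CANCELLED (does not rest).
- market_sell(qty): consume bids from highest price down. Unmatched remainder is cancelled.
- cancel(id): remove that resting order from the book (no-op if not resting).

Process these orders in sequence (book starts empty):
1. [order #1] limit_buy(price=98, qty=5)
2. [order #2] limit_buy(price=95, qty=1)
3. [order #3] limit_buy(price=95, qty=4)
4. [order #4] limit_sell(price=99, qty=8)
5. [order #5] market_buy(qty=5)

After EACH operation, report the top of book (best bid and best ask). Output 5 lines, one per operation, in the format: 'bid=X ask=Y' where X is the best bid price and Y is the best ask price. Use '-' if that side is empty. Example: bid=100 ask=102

After op 1 [order #1] limit_buy(price=98, qty=5): fills=none; bids=[#1:5@98] asks=[-]
After op 2 [order #2] limit_buy(price=95, qty=1): fills=none; bids=[#1:5@98 #2:1@95] asks=[-]
After op 3 [order #3] limit_buy(price=95, qty=4): fills=none; bids=[#1:5@98 #2:1@95 #3:4@95] asks=[-]
After op 4 [order #4] limit_sell(price=99, qty=8): fills=none; bids=[#1:5@98 #2:1@95 #3:4@95] asks=[#4:8@99]
After op 5 [order #5] market_buy(qty=5): fills=#5x#4:5@99; bids=[#1:5@98 #2:1@95 #3:4@95] asks=[#4:3@99]

Answer: bid=98 ask=-
bid=98 ask=-
bid=98 ask=-
bid=98 ask=99
bid=98 ask=99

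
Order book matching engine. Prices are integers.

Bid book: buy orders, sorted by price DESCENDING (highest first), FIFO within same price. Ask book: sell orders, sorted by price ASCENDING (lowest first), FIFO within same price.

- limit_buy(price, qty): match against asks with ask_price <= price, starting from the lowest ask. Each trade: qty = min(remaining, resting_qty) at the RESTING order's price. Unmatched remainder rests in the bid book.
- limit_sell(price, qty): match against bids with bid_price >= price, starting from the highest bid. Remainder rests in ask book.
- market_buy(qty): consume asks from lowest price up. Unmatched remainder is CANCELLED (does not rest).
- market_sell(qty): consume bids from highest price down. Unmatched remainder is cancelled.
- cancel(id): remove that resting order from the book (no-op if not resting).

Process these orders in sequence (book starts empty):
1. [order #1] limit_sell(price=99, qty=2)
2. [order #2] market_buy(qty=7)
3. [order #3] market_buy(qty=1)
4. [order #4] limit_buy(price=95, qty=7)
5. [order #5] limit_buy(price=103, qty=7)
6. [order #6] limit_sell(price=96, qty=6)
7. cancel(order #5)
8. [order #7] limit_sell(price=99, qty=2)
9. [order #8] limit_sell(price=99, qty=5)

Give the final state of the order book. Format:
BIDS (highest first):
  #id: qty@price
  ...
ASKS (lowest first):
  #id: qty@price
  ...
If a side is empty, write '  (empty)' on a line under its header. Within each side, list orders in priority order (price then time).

After op 1 [order #1] limit_sell(price=99, qty=2): fills=none; bids=[-] asks=[#1:2@99]
After op 2 [order #2] market_buy(qty=7): fills=#2x#1:2@99; bids=[-] asks=[-]
After op 3 [order #3] market_buy(qty=1): fills=none; bids=[-] asks=[-]
After op 4 [order #4] limit_buy(price=95, qty=7): fills=none; bids=[#4:7@95] asks=[-]
After op 5 [order #5] limit_buy(price=103, qty=7): fills=none; bids=[#5:7@103 #4:7@95] asks=[-]
After op 6 [order #6] limit_sell(price=96, qty=6): fills=#5x#6:6@103; bids=[#5:1@103 #4:7@95] asks=[-]
After op 7 cancel(order #5): fills=none; bids=[#4:7@95] asks=[-]
After op 8 [order #7] limit_sell(price=99, qty=2): fills=none; bids=[#4:7@95] asks=[#7:2@99]
After op 9 [order #8] limit_sell(price=99, qty=5): fills=none; bids=[#4:7@95] asks=[#7:2@99 #8:5@99]

Answer: BIDS (highest first):
  #4: 7@95
ASKS (lowest first):
  #7: 2@99
  #8: 5@99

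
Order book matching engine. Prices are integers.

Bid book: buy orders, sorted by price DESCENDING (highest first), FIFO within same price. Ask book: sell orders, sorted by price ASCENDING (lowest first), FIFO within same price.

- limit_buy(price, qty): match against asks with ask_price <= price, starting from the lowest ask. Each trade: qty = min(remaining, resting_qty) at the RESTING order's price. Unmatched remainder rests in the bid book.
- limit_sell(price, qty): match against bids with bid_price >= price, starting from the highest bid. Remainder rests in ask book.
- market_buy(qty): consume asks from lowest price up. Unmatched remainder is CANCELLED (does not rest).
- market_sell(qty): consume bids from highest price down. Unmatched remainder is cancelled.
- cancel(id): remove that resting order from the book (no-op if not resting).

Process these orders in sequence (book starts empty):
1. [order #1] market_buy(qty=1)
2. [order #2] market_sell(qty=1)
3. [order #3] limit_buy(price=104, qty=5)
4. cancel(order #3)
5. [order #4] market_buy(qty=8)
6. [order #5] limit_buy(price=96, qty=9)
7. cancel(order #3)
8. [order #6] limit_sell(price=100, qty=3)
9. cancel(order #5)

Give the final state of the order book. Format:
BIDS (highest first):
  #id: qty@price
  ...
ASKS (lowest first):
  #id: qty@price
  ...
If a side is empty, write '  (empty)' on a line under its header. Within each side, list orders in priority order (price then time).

Answer: BIDS (highest first):
  (empty)
ASKS (lowest first):
  #6: 3@100

Derivation:
After op 1 [order #1] market_buy(qty=1): fills=none; bids=[-] asks=[-]
After op 2 [order #2] market_sell(qty=1): fills=none; bids=[-] asks=[-]
After op 3 [order #3] limit_buy(price=104, qty=5): fills=none; bids=[#3:5@104] asks=[-]
After op 4 cancel(order #3): fills=none; bids=[-] asks=[-]
After op 5 [order #4] market_buy(qty=8): fills=none; bids=[-] asks=[-]
After op 6 [order #5] limit_buy(price=96, qty=9): fills=none; bids=[#5:9@96] asks=[-]
After op 7 cancel(order #3): fills=none; bids=[#5:9@96] asks=[-]
After op 8 [order #6] limit_sell(price=100, qty=3): fills=none; bids=[#5:9@96] asks=[#6:3@100]
After op 9 cancel(order #5): fills=none; bids=[-] asks=[#6:3@100]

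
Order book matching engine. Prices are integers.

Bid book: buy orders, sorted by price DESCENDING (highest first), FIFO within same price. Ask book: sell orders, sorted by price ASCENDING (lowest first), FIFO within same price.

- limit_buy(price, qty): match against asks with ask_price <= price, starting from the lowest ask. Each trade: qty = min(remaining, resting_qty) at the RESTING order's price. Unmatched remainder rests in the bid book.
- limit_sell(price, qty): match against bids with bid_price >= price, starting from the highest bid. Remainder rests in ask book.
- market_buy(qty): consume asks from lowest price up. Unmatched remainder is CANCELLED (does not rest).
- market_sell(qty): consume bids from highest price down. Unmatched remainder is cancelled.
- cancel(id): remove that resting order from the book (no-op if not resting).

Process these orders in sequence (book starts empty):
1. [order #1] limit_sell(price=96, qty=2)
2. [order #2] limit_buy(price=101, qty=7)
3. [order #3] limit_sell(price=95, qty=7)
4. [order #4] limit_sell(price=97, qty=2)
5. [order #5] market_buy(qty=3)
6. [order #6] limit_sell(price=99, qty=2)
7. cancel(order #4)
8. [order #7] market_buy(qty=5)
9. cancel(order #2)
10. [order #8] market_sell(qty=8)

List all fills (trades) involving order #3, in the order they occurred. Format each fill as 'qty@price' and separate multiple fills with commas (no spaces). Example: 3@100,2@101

After op 1 [order #1] limit_sell(price=96, qty=2): fills=none; bids=[-] asks=[#1:2@96]
After op 2 [order #2] limit_buy(price=101, qty=7): fills=#2x#1:2@96; bids=[#2:5@101] asks=[-]
After op 3 [order #3] limit_sell(price=95, qty=7): fills=#2x#3:5@101; bids=[-] asks=[#3:2@95]
After op 4 [order #4] limit_sell(price=97, qty=2): fills=none; bids=[-] asks=[#3:2@95 #4:2@97]
After op 5 [order #5] market_buy(qty=3): fills=#5x#3:2@95 #5x#4:1@97; bids=[-] asks=[#4:1@97]
After op 6 [order #6] limit_sell(price=99, qty=2): fills=none; bids=[-] asks=[#4:1@97 #6:2@99]
After op 7 cancel(order #4): fills=none; bids=[-] asks=[#6:2@99]
After op 8 [order #7] market_buy(qty=5): fills=#7x#6:2@99; bids=[-] asks=[-]
After op 9 cancel(order #2): fills=none; bids=[-] asks=[-]
After op 10 [order #8] market_sell(qty=8): fills=none; bids=[-] asks=[-]

Answer: 5@101,2@95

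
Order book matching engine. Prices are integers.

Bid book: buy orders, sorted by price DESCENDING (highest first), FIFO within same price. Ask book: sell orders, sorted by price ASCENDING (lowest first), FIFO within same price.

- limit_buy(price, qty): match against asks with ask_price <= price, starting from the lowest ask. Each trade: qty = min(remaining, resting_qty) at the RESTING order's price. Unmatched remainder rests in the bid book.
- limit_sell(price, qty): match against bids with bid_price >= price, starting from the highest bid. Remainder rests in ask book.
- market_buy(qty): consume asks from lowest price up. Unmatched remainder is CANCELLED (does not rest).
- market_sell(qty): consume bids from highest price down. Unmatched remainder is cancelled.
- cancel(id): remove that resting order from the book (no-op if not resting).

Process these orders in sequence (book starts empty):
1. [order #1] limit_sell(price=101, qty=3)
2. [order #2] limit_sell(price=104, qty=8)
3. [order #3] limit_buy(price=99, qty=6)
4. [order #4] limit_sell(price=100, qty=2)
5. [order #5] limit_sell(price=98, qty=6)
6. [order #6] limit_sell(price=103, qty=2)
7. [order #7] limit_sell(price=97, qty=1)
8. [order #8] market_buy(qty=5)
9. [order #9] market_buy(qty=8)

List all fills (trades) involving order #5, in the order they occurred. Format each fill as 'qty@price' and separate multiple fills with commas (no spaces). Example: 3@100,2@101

Answer: 6@99

Derivation:
After op 1 [order #1] limit_sell(price=101, qty=3): fills=none; bids=[-] asks=[#1:3@101]
After op 2 [order #2] limit_sell(price=104, qty=8): fills=none; bids=[-] asks=[#1:3@101 #2:8@104]
After op 3 [order #3] limit_buy(price=99, qty=6): fills=none; bids=[#3:6@99] asks=[#1:3@101 #2:8@104]
After op 4 [order #4] limit_sell(price=100, qty=2): fills=none; bids=[#3:6@99] asks=[#4:2@100 #1:3@101 #2:8@104]
After op 5 [order #5] limit_sell(price=98, qty=6): fills=#3x#5:6@99; bids=[-] asks=[#4:2@100 #1:3@101 #2:8@104]
After op 6 [order #6] limit_sell(price=103, qty=2): fills=none; bids=[-] asks=[#4:2@100 #1:3@101 #6:2@103 #2:8@104]
After op 7 [order #7] limit_sell(price=97, qty=1): fills=none; bids=[-] asks=[#7:1@97 #4:2@100 #1:3@101 #6:2@103 #2:8@104]
After op 8 [order #8] market_buy(qty=5): fills=#8x#7:1@97 #8x#4:2@100 #8x#1:2@101; bids=[-] asks=[#1:1@101 #6:2@103 #2:8@104]
After op 9 [order #9] market_buy(qty=8): fills=#9x#1:1@101 #9x#6:2@103 #9x#2:5@104; bids=[-] asks=[#2:3@104]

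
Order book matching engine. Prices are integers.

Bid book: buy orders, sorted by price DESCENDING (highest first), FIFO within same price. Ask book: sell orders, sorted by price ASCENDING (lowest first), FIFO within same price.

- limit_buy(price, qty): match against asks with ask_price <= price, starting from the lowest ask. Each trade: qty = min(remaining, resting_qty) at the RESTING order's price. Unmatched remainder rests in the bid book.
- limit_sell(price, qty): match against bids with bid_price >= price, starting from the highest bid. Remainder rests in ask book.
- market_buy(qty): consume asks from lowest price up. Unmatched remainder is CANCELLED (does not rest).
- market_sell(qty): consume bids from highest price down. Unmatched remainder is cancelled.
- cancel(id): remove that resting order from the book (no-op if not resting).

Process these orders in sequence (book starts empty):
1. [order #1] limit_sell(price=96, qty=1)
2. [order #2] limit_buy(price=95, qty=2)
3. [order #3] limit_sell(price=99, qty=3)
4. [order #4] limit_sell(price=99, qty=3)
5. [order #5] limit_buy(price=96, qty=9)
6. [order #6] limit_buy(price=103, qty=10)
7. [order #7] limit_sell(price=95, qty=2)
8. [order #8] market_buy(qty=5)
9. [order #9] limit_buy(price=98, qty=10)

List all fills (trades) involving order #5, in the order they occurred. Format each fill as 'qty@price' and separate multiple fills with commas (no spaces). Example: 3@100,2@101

After op 1 [order #1] limit_sell(price=96, qty=1): fills=none; bids=[-] asks=[#1:1@96]
After op 2 [order #2] limit_buy(price=95, qty=2): fills=none; bids=[#2:2@95] asks=[#1:1@96]
After op 3 [order #3] limit_sell(price=99, qty=3): fills=none; bids=[#2:2@95] asks=[#1:1@96 #3:3@99]
After op 4 [order #4] limit_sell(price=99, qty=3): fills=none; bids=[#2:2@95] asks=[#1:1@96 #3:3@99 #4:3@99]
After op 5 [order #5] limit_buy(price=96, qty=9): fills=#5x#1:1@96; bids=[#5:8@96 #2:2@95] asks=[#3:3@99 #4:3@99]
After op 6 [order #6] limit_buy(price=103, qty=10): fills=#6x#3:3@99 #6x#4:3@99; bids=[#6:4@103 #5:8@96 #2:2@95] asks=[-]
After op 7 [order #7] limit_sell(price=95, qty=2): fills=#6x#7:2@103; bids=[#6:2@103 #5:8@96 #2:2@95] asks=[-]
After op 8 [order #8] market_buy(qty=5): fills=none; bids=[#6:2@103 #5:8@96 #2:2@95] asks=[-]
After op 9 [order #9] limit_buy(price=98, qty=10): fills=none; bids=[#6:2@103 #9:10@98 #5:8@96 #2:2@95] asks=[-]

Answer: 1@96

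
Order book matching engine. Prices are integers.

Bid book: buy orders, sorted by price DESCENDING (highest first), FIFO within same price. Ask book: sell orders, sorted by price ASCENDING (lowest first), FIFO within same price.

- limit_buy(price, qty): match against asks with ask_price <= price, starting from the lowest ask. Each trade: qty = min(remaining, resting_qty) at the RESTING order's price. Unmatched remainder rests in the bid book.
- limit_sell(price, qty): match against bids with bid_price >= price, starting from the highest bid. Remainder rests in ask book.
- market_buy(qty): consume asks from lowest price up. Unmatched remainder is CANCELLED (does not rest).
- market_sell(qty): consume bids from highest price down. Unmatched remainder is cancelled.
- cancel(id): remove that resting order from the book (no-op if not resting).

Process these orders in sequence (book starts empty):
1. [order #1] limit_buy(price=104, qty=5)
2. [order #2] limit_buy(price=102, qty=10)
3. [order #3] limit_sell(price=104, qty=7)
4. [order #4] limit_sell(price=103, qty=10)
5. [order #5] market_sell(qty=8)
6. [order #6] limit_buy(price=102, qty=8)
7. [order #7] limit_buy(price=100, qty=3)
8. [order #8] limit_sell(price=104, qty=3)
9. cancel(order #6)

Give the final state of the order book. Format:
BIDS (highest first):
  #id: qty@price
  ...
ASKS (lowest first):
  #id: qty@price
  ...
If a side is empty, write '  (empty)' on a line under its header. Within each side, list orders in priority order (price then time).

Answer: BIDS (highest first):
  #2: 2@102
  #7: 3@100
ASKS (lowest first):
  #4: 10@103
  #3: 2@104
  #8: 3@104

Derivation:
After op 1 [order #1] limit_buy(price=104, qty=5): fills=none; bids=[#1:5@104] asks=[-]
After op 2 [order #2] limit_buy(price=102, qty=10): fills=none; bids=[#1:5@104 #2:10@102] asks=[-]
After op 3 [order #3] limit_sell(price=104, qty=7): fills=#1x#3:5@104; bids=[#2:10@102] asks=[#3:2@104]
After op 4 [order #4] limit_sell(price=103, qty=10): fills=none; bids=[#2:10@102] asks=[#4:10@103 #3:2@104]
After op 5 [order #5] market_sell(qty=8): fills=#2x#5:8@102; bids=[#2:2@102] asks=[#4:10@103 #3:2@104]
After op 6 [order #6] limit_buy(price=102, qty=8): fills=none; bids=[#2:2@102 #6:8@102] asks=[#4:10@103 #3:2@104]
After op 7 [order #7] limit_buy(price=100, qty=3): fills=none; bids=[#2:2@102 #6:8@102 #7:3@100] asks=[#4:10@103 #3:2@104]
After op 8 [order #8] limit_sell(price=104, qty=3): fills=none; bids=[#2:2@102 #6:8@102 #7:3@100] asks=[#4:10@103 #3:2@104 #8:3@104]
After op 9 cancel(order #6): fills=none; bids=[#2:2@102 #7:3@100] asks=[#4:10@103 #3:2@104 #8:3@104]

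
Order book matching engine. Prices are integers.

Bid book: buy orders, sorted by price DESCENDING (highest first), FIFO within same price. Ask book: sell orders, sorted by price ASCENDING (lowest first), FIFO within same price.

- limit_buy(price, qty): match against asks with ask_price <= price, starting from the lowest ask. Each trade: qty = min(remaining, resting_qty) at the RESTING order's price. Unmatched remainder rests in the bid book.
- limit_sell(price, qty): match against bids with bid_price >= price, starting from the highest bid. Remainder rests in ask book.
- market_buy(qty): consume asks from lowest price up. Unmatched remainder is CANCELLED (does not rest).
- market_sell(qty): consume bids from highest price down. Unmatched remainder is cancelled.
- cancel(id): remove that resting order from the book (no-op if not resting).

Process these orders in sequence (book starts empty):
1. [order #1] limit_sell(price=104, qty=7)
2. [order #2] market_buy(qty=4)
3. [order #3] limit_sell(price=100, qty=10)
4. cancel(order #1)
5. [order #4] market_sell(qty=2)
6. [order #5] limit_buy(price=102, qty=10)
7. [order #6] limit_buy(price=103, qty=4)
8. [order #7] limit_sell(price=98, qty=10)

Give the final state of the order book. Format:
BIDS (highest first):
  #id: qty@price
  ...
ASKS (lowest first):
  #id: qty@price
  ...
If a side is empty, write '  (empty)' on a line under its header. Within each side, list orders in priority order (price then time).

After op 1 [order #1] limit_sell(price=104, qty=7): fills=none; bids=[-] asks=[#1:7@104]
After op 2 [order #2] market_buy(qty=4): fills=#2x#1:4@104; bids=[-] asks=[#1:3@104]
After op 3 [order #3] limit_sell(price=100, qty=10): fills=none; bids=[-] asks=[#3:10@100 #1:3@104]
After op 4 cancel(order #1): fills=none; bids=[-] asks=[#3:10@100]
After op 5 [order #4] market_sell(qty=2): fills=none; bids=[-] asks=[#3:10@100]
After op 6 [order #5] limit_buy(price=102, qty=10): fills=#5x#3:10@100; bids=[-] asks=[-]
After op 7 [order #6] limit_buy(price=103, qty=4): fills=none; bids=[#6:4@103] asks=[-]
After op 8 [order #7] limit_sell(price=98, qty=10): fills=#6x#7:4@103; bids=[-] asks=[#7:6@98]

Answer: BIDS (highest first):
  (empty)
ASKS (lowest first):
  #7: 6@98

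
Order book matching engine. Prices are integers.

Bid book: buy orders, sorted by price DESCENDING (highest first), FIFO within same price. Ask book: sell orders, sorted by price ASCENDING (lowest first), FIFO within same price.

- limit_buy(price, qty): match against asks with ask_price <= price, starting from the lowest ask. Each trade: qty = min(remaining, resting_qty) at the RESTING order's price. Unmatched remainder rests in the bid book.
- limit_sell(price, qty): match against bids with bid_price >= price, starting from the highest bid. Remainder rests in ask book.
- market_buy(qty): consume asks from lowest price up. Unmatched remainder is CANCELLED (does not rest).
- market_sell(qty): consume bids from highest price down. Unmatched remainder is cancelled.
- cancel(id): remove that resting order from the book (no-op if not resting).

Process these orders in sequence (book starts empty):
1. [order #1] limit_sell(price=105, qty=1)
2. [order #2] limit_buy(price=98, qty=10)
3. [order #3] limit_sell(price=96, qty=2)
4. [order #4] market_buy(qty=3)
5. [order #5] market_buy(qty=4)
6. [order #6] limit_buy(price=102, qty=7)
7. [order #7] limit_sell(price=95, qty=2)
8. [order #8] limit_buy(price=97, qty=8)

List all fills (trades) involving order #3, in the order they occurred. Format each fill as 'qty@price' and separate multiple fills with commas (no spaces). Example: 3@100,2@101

Answer: 2@98

Derivation:
After op 1 [order #1] limit_sell(price=105, qty=1): fills=none; bids=[-] asks=[#1:1@105]
After op 2 [order #2] limit_buy(price=98, qty=10): fills=none; bids=[#2:10@98] asks=[#1:1@105]
After op 3 [order #3] limit_sell(price=96, qty=2): fills=#2x#3:2@98; bids=[#2:8@98] asks=[#1:1@105]
After op 4 [order #4] market_buy(qty=3): fills=#4x#1:1@105; bids=[#2:8@98] asks=[-]
After op 5 [order #5] market_buy(qty=4): fills=none; bids=[#2:8@98] asks=[-]
After op 6 [order #6] limit_buy(price=102, qty=7): fills=none; bids=[#6:7@102 #2:8@98] asks=[-]
After op 7 [order #7] limit_sell(price=95, qty=2): fills=#6x#7:2@102; bids=[#6:5@102 #2:8@98] asks=[-]
After op 8 [order #8] limit_buy(price=97, qty=8): fills=none; bids=[#6:5@102 #2:8@98 #8:8@97] asks=[-]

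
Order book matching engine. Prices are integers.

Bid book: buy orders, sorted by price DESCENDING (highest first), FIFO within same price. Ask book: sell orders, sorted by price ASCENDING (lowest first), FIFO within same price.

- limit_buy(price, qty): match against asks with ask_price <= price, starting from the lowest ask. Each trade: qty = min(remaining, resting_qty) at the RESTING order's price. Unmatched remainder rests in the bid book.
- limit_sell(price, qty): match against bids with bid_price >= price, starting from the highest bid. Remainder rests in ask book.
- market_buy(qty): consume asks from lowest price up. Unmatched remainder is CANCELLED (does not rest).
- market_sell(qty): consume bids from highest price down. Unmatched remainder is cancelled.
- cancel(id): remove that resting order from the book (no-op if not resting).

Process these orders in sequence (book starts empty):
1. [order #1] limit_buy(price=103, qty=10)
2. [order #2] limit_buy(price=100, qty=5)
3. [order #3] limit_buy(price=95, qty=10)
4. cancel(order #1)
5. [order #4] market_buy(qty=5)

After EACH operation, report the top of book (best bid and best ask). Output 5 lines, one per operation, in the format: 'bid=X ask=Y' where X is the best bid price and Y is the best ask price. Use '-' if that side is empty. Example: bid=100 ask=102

Answer: bid=103 ask=-
bid=103 ask=-
bid=103 ask=-
bid=100 ask=-
bid=100 ask=-

Derivation:
After op 1 [order #1] limit_buy(price=103, qty=10): fills=none; bids=[#1:10@103] asks=[-]
After op 2 [order #2] limit_buy(price=100, qty=5): fills=none; bids=[#1:10@103 #2:5@100] asks=[-]
After op 3 [order #3] limit_buy(price=95, qty=10): fills=none; bids=[#1:10@103 #2:5@100 #3:10@95] asks=[-]
After op 4 cancel(order #1): fills=none; bids=[#2:5@100 #3:10@95] asks=[-]
After op 5 [order #4] market_buy(qty=5): fills=none; bids=[#2:5@100 #3:10@95] asks=[-]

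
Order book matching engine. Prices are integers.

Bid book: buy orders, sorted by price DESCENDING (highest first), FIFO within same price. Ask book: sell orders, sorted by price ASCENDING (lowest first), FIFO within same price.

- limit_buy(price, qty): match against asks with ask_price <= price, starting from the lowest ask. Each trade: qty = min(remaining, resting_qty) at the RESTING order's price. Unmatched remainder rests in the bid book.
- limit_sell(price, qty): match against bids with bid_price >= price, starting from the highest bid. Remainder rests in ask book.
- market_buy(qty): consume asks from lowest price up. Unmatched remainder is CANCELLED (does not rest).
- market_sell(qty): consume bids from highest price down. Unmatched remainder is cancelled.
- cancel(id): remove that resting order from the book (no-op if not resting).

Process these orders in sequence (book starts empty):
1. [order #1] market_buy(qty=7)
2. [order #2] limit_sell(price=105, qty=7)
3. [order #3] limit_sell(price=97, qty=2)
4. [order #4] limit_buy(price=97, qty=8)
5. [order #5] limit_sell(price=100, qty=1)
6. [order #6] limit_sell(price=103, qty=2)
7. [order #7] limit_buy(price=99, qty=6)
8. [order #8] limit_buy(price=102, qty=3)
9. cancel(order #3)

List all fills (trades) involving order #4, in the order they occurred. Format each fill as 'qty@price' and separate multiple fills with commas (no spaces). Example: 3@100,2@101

Answer: 2@97

Derivation:
After op 1 [order #1] market_buy(qty=7): fills=none; bids=[-] asks=[-]
After op 2 [order #2] limit_sell(price=105, qty=7): fills=none; bids=[-] asks=[#2:7@105]
After op 3 [order #3] limit_sell(price=97, qty=2): fills=none; bids=[-] asks=[#3:2@97 #2:7@105]
After op 4 [order #4] limit_buy(price=97, qty=8): fills=#4x#3:2@97; bids=[#4:6@97] asks=[#2:7@105]
After op 5 [order #5] limit_sell(price=100, qty=1): fills=none; bids=[#4:6@97] asks=[#5:1@100 #2:7@105]
After op 6 [order #6] limit_sell(price=103, qty=2): fills=none; bids=[#4:6@97] asks=[#5:1@100 #6:2@103 #2:7@105]
After op 7 [order #7] limit_buy(price=99, qty=6): fills=none; bids=[#7:6@99 #4:6@97] asks=[#5:1@100 #6:2@103 #2:7@105]
After op 8 [order #8] limit_buy(price=102, qty=3): fills=#8x#5:1@100; bids=[#8:2@102 #7:6@99 #4:6@97] asks=[#6:2@103 #2:7@105]
After op 9 cancel(order #3): fills=none; bids=[#8:2@102 #7:6@99 #4:6@97] asks=[#6:2@103 #2:7@105]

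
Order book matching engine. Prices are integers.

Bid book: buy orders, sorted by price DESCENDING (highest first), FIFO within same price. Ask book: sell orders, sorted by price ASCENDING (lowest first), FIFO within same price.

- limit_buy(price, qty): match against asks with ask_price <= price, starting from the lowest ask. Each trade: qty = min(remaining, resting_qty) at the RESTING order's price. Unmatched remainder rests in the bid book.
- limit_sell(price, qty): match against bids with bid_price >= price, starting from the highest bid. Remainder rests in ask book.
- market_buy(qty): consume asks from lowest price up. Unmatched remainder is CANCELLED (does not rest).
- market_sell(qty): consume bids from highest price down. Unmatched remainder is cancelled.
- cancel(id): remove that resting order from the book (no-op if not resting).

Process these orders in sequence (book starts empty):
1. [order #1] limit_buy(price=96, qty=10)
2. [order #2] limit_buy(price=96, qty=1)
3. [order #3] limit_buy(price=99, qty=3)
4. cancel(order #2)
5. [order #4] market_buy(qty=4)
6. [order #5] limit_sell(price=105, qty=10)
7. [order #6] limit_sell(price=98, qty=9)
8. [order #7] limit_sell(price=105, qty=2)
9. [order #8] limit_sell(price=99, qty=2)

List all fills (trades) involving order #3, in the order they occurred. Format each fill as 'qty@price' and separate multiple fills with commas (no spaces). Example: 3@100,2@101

Answer: 3@99

Derivation:
After op 1 [order #1] limit_buy(price=96, qty=10): fills=none; bids=[#1:10@96] asks=[-]
After op 2 [order #2] limit_buy(price=96, qty=1): fills=none; bids=[#1:10@96 #2:1@96] asks=[-]
After op 3 [order #3] limit_buy(price=99, qty=3): fills=none; bids=[#3:3@99 #1:10@96 #2:1@96] asks=[-]
After op 4 cancel(order #2): fills=none; bids=[#3:3@99 #1:10@96] asks=[-]
After op 5 [order #4] market_buy(qty=4): fills=none; bids=[#3:3@99 #1:10@96] asks=[-]
After op 6 [order #5] limit_sell(price=105, qty=10): fills=none; bids=[#3:3@99 #1:10@96] asks=[#5:10@105]
After op 7 [order #6] limit_sell(price=98, qty=9): fills=#3x#6:3@99; bids=[#1:10@96] asks=[#6:6@98 #5:10@105]
After op 8 [order #7] limit_sell(price=105, qty=2): fills=none; bids=[#1:10@96] asks=[#6:6@98 #5:10@105 #7:2@105]
After op 9 [order #8] limit_sell(price=99, qty=2): fills=none; bids=[#1:10@96] asks=[#6:6@98 #8:2@99 #5:10@105 #7:2@105]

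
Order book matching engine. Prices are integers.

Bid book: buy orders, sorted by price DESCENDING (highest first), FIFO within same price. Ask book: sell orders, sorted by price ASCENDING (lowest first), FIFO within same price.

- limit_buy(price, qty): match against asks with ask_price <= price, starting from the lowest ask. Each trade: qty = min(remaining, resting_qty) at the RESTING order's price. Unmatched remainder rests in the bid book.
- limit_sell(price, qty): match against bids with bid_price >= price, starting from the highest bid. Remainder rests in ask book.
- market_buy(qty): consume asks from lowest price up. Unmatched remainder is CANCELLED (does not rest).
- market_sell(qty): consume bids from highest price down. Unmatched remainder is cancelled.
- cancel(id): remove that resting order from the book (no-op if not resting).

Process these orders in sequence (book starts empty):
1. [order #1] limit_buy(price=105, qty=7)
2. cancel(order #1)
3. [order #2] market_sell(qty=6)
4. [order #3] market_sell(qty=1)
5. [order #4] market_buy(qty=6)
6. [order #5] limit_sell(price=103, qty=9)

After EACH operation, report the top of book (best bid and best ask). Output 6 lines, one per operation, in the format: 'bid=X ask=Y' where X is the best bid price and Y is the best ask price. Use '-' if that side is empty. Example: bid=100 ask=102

After op 1 [order #1] limit_buy(price=105, qty=7): fills=none; bids=[#1:7@105] asks=[-]
After op 2 cancel(order #1): fills=none; bids=[-] asks=[-]
After op 3 [order #2] market_sell(qty=6): fills=none; bids=[-] asks=[-]
After op 4 [order #3] market_sell(qty=1): fills=none; bids=[-] asks=[-]
After op 5 [order #4] market_buy(qty=6): fills=none; bids=[-] asks=[-]
After op 6 [order #5] limit_sell(price=103, qty=9): fills=none; bids=[-] asks=[#5:9@103]

Answer: bid=105 ask=-
bid=- ask=-
bid=- ask=-
bid=- ask=-
bid=- ask=-
bid=- ask=103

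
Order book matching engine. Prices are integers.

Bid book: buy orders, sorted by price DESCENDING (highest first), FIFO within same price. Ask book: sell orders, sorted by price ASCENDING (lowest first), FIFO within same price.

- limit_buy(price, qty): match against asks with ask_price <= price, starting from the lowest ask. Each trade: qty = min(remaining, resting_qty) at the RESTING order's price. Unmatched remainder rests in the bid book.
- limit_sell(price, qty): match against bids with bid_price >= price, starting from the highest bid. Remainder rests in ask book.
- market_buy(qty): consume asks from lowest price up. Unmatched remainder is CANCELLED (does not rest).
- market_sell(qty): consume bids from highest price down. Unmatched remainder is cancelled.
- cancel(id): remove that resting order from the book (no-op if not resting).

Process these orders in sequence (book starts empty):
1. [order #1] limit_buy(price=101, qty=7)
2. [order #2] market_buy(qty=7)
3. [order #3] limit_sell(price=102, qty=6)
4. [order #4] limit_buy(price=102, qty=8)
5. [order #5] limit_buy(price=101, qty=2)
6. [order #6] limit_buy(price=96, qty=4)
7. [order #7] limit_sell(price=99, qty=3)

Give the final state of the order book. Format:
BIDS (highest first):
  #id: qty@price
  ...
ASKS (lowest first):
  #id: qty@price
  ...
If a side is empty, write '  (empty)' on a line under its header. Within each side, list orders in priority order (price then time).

After op 1 [order #1] limit_buy(price=101, qty=7): fills=none; bids=[#1:7@101] asks=[-]
After op 2 [order #2] market_buy(qty=7): fills=none; bids=[#1:7@101] asks=[-]
After op 3 [order #3] limit_sell(price=102, qty=6): fills=none; bids=[#1:7@101] asks=[#3:6@102]
After op 4 [order #4] limit_buy(price=102, qty=8): fills=#4x#3:6@102; bids=[#4:2@102 #1:7@101] asks=[-]
After op 5 [order #5] limit_buy(price=101, qty=2): fills=none; bids=[#4:2@102 #1:7@101 #5:2@101] asks=[-]
After op 6 [order #6] limit_buy(price=96, qty=4): fills=none; bids=[#4:2@102 #1:7@101 #5:2@101 #6:4@96] asks=[-]
After op 7 [order #7] limit_sell(price=99, qty=3): fills=#4x#7:2@102 #1x#7:1@101; bids=[#1:6@101 #5:2@101 #6:4@96] asks=[-]

Answer: BIDS (highest first):
  #1: 6@101
  #5: 2@101
  #6: 4@96
ASKS (lowest first):
  (empty)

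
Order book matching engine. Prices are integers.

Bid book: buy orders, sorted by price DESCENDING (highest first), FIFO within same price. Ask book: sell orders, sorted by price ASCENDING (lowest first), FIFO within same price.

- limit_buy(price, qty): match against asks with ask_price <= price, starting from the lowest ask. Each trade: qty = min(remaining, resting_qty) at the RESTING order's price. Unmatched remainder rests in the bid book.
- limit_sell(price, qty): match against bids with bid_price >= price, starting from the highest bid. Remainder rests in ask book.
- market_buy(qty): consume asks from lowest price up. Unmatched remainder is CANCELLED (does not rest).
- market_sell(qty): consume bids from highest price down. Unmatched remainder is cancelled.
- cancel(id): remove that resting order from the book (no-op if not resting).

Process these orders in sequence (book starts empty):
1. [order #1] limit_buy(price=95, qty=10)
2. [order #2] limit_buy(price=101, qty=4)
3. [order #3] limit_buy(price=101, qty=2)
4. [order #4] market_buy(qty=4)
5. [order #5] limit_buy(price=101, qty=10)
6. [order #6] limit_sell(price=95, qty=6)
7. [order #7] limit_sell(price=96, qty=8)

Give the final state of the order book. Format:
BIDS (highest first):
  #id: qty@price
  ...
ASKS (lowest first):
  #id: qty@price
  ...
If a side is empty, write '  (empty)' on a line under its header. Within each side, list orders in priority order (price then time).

After op 1 [order #1] limit_buy(price=95, qty=10): fills=none; bids=[#1:10@95] asks=[-]
After op 2 [order #2] limit_buy(price=101, qty=4): fills=none; bids=[#2:4@101 #1:10@95] asks=[-]
After op 3 [order #3] limit_buy(price=101, qty=2): fills=none; bids=[#2:4@101 #3:2@101 #1:10@95] asks=[-]
After op 4 [order #4] market_buy(qty=4): fills=none; bids=[#2:4@101 #3:2@101 #1:10@95] asks=[-]
After op 5 [order #5] limit_buy(price=101, qty=10): fills=none; bids=[#2:4@101 #3:2@101 #5:10@101 #1:10@95] asks=[-]
After op 6 [order #6] limit_sell(price=95, qty=6): fills=#2x#6:4@101 #3x#6:2@101; bids=[#5:10@101 #1:10@95] asks=[-]
After op 7 [order #7] limit_sell(price=96, qty=8): fills=#5x#7:8@101; bids=[#5:2@101 #1:10@95] asks=[-]

Answer: BIDS (highest first):
  #5: 2@101
  #1: 10@95
ASKS (lowest first):
  (empty)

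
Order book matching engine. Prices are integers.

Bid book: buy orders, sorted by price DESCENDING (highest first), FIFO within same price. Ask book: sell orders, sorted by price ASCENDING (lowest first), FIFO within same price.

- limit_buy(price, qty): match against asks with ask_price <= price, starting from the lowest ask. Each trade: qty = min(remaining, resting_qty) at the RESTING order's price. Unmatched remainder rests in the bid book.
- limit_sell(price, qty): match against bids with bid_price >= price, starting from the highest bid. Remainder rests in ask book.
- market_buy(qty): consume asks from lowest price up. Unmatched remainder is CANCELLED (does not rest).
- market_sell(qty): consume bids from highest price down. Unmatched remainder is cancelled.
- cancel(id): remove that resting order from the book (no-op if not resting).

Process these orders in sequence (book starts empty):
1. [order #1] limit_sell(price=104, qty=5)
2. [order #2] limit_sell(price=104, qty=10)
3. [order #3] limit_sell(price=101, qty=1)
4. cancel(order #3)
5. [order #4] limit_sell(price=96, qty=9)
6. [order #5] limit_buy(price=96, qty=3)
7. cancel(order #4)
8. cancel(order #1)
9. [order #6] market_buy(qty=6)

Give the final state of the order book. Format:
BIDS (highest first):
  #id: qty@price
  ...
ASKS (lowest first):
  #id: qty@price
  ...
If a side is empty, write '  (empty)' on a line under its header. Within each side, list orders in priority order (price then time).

After op 1 [order #1] limit_sell(price=104, qty=5): fills=none; bids=[-] asks=[#1:5@104]
After op 2 [order #2] limit_sell(price=104, qty=10): fills=none; bids=[-] asks=[#1:5@104 #2:10@104]
After op 3 [order #3] limit_sell(price=101, qty=1): fills=none; bids=[-] asks=[#3:1@101 #1:5@104 #2:10@104]
After op 4 cancel(order #3): fills=none; bids=[-] asks=[#1:5@104 #2:10@104]
After op 5 [order #4] limit_sell(price=96, qty=9): fills=none; bids=[-] asks=[#4:9@96 #1:5@104 #2:10@104]
After op 6 [order #5] limit_buy(price=96, qty=3): fills=#5x#4:3@96; bids=[-] asks=[#4:6@96 #1:5@104 #2:10@104]
After op 7 cancel(order #4): fills=none; bids=[-] asks=[#1:5@104 #2:10@104]
After op 8 cancel(order #1): fills=none; bids=[-] asks=[#2:10@104]
After op 9 [order #6] market_buy(qty=6): fills=#6x#2:6@104; bids=[-] asks=[#2:4@104]

Answer: BIDS (highest first):
  (empty)
ASKS (lowest first):
  #2: 4@104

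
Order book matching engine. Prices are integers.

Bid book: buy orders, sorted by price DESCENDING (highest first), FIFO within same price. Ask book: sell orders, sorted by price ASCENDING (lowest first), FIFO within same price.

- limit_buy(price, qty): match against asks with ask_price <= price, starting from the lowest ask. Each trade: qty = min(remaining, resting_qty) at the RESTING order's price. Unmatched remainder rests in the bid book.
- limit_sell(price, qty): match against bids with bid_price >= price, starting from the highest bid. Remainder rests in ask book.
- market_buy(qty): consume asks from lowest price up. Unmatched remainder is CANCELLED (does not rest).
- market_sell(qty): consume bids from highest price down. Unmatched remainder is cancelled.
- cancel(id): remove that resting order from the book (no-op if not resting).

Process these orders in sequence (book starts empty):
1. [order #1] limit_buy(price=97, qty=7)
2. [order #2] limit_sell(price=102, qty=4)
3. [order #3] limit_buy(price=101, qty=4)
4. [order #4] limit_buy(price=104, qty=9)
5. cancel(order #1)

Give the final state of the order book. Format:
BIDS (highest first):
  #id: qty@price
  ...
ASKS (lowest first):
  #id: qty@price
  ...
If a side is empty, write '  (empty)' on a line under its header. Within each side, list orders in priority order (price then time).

After op 1 [order #1] limit_buy(price=97, qty=7): fills=none; bids=[#1:7@97] asks=[-]
After op 2 [order #2] limit_sell(price=102, qty=4): fills=none; bids=[#1:7@97] asks=[#2:4@102]
After op 3 [order #3] limit_buy(price=101, qty=4): fills=none; bids=[#3:4@101 #1:7@97] asks=[#2:4@102]
After op 4 [order #4] limit_buy(price=104, qty=9): fills=#4x#2:4@102; bids=[#4:5@104 #3:4@101 #1:7@97] asks=[-]
After op 5 cancel(order #1): fills=none; bids=[#4:5@104 #3:4@101] asks=[-]

Answer: BIDS (highest first):
  #4: 5@104
  #3: 4@101
ASKS (lowest first):
  (empty)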